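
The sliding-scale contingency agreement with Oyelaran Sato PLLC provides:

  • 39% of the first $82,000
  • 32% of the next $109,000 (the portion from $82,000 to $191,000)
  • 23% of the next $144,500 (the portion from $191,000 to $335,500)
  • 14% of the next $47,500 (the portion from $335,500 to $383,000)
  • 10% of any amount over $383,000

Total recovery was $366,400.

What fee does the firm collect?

First $82,000 at 39% = $31,980.00
Next $109,000 at 32% = $34,880.00
Next $144,500 at 23% = $33,235.00
Remaining $30,900 at 14% = $4,326.00
Fee: $31,980.00 + $34,880.00 + $33,235.00 + $4,326.00 = $104,421.00

$104,421.00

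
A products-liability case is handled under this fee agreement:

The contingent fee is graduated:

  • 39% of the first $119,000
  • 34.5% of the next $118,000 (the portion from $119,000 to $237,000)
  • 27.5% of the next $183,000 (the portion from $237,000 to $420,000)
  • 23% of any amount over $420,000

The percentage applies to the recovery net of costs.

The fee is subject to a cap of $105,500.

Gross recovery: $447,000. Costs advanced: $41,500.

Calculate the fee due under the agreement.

$105,500.00

Fee base (net of costs): $447,000 − $41,500 = $405,500
First $119,000 at 39% = $46,410.00
Next $118,000 at 34.5% = $40,710.00
Remaining $168,500 at 27.5% = $46,337.50
Fee: $46,410.00 + $40,710.00 + $46,337.50 = $133,457.50
$133,457.50 exceeds the $105,500 cap, so the fee is capped at $105,500.00.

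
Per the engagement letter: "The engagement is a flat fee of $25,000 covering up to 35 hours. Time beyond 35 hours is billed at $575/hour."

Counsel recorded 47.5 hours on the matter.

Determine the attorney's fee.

$32,187.50

Flat fee: $25,000.00
Excess hours: 47.5 − 35 = 12.5
Overrun: 12.5 × $575 = $7,187.50
Total: $25,000.00 + $7,187.50 = $32,187.50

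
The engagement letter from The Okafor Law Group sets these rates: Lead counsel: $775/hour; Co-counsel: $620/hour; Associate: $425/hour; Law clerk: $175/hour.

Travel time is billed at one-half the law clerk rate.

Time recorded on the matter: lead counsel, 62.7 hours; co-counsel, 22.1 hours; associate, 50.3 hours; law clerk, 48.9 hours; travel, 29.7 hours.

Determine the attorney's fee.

$94,828.25

Lead counsel: 62.7 × $775 = $48,592.50
Co-counsel: 22.1 × $620 = $13,702.00
Associate: 50.3 × $425 = $21,377.50
Law clerk: 48.9 × $175 = $8,557.50
Subtotal: $48,592.50 + $13,702.00 + $21,377.50 + $8,557.50 = $92,229.50
Travel: 29.7 × ($175 ÷ 2) = 29.7 × $87.50 = $2,598.75
Total: $92,229.50 + $2,598.75 = $94,828.25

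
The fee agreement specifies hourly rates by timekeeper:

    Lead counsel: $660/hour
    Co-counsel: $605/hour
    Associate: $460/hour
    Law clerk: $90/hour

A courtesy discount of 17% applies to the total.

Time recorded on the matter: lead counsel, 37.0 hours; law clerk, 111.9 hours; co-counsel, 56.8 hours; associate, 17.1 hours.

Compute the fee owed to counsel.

Lead counsel: 37.0 × $660 = $24,420.00
Co-counsel: 56.8 × $605 = $34,364.00
Associate: 17.1 × $460 = $7,866.00
Law clerk: 111.9 × $90 = $10,071.00
Subtotal: $76,721.00
Less 17% discount: −$13,042.57
Total: $76,721.00 − $13,042.57 = $63,678.43

$63,678.43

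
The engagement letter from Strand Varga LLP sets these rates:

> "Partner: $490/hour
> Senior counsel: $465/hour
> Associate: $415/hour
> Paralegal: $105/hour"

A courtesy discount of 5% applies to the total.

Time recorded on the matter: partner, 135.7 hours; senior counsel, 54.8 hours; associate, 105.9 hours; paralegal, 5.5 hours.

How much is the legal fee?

Partner: 135.7 × $490 = $66,493.00
Senior counsel: 54.8 × $465 = $25,482.00
Associate: 105.9 × $415 = $43,948.50
Paralegal: 5.5 × $105 = $577.50
Subtotal: $136,501.00
Less 5% discount: −$6,825.05
Total: $136,501.00 − $6,825.05 = $129,675.95

$129,675.95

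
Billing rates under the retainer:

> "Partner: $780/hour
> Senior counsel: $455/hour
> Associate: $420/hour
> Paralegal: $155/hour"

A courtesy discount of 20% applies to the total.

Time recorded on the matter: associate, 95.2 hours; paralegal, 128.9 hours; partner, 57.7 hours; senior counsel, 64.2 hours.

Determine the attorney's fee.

Partner: 57.7 × $780 = $45,006.00
Senior counsel: 64.2 × $455 = $29,211.00
Associate: 95.2 × $420 = $39,984.00
Paralegal: 128.9 × $155 = $19,979.50
Subtotal: $134,180.50
Less 20% discount: −$26,836.10
Total: $134,180.50 − $26,836.10 = $107,344.40

$107,344.40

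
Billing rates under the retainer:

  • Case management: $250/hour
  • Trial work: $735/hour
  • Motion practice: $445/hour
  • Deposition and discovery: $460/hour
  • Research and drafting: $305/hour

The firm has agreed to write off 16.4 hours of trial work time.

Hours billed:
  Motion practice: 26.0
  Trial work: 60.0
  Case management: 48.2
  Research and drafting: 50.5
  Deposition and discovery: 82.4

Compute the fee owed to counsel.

$108,972.50

Case management: 48.2 × $250 = $12,050.00
Trial work: 60.0 × $735 = $44,100.00
Motion practice: 26.0 × $445 = $11,570.00
Deposition and discovery: 82.4 × $460 = $37,904.00
Research and drafting: 50.5 × $305 = $15,402.50
Subtotal: $121,026.50
Write-off: 16.4 × $735 = $12,054.00
Total: $121,026.50 − $12,054.00 = $108,972.50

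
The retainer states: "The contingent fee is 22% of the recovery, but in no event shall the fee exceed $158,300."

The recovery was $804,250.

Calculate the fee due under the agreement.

22% of $804,250 = $176,935.00
That exceeds the $158,300 cap, so the fee is capped at $158,300.

$158,300.00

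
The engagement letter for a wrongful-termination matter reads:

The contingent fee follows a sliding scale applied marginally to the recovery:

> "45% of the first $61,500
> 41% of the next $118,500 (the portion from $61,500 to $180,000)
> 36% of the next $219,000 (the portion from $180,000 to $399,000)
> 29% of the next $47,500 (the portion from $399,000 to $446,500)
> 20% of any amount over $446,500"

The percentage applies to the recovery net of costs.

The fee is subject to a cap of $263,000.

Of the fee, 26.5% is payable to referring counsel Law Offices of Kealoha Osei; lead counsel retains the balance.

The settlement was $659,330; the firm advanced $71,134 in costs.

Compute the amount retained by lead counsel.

$144,952.44

Fee base (net of costs): $659,330 − $71,134 = $588,196
First $61,500 at 45% = $27,675.00
Next $118,500 at 41% = $48,585.00
Next $219,000 at 36% = $78,840.00
Next $47,500 at 29% = $13,775.00
Remaining $141,696 at 20% = $28,339.20
Fee: $27,675.00 + $48,585.00 + $78,840.00 + $13,775.00 + $28,339.20 = $197,214.20
$197,214.20 is under the $263,000 cap.
Referral share: 26.5% of $197,214.20 = $52,261.76; lead counsel retains $197,214.20 − $52,261.76 = $144,952.44.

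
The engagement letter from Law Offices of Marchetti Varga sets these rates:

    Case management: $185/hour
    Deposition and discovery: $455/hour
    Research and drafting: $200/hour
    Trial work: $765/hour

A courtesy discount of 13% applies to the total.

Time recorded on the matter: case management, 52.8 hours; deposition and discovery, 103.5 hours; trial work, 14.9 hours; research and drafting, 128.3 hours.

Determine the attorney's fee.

Case management: 52.8 × $185 = $9,768.00
Deposition and discovery: 103.5 × $455 = $47,092.50
Research and drafting: 128.3 × $200 = $25,660.00
Trial work: 14.9 × $765 = $11,398.50
Subtotal: $93,919.00
Less 13% discount: −$12,209.47
Total: $93,919.00 − $12,209.47 = $81,709.53

$81,709.53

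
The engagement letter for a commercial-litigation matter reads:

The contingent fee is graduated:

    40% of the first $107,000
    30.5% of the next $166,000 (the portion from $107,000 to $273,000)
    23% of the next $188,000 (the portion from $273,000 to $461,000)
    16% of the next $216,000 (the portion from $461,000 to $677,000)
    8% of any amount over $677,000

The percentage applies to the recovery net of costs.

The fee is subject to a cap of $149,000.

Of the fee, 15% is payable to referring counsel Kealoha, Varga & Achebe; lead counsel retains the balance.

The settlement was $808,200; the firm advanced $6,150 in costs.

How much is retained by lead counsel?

$126,650.00

Fee base (net of costs): $808,200 − $6,150 = $802,050
First $107,000 at 40% = $42,800.00
Next $166,000 at 30.5% = $50,630.00
Next $188,000 at 23% = $43,240.00
Next $216,000 at 16% = $34,560.00
Remaining $125,050 at 8% = $10,004.00
Fee: $42,800.00 + $50,630.00 + $43,240.00 + $34,560.00 + $10,004.00 = $181,234.00
$181,234.00 exceeds the $149,000 cap, so the fee is capped at $149,000.00.
Referral share: 15% of $149,000.00 = $22,350.00; lead counsel retains $149,000.00 − $22,350.00 = $126,650.00.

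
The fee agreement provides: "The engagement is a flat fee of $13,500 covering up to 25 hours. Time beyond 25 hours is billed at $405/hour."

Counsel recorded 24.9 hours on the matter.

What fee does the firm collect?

$13,500.00

24.9 hours is within the 25-hour scope; only the flat fee applies.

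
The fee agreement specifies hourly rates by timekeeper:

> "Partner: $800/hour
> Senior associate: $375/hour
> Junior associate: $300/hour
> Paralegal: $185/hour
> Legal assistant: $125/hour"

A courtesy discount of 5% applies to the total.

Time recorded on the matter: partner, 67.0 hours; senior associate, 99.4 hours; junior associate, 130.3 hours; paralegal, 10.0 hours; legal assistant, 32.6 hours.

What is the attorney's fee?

Partner: 67.0 × $800 = $53,600.00
Senior associate: 99.4 × $375 = $37,275.00
Junior associate: 130.3 × $300 = $39,090.00
Paralegal: 10.0 × $185 = $1,850.00
Legal assistant: 32.6 × $125 = $4,075.00
Subtotal: $135,890.00
Less 5% discount: −$6,794.50
Total: $135,890.00 − $6,794.50 = $129,095.50

$129,095.50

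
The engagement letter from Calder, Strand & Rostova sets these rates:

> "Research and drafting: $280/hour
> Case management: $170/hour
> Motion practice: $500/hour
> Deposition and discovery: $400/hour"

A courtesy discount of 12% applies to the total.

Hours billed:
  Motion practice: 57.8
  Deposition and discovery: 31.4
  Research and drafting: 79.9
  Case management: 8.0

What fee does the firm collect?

$57,368.96

Research and drafting: 79.9 × $280 = $22,372.00
Case management: 8.0 × $170 = $1,360.00
Motion practice: 57.8 × $500 = $28,900.00
Deposition and discovery: 31.4 × $400 = $12,560.00
Subtotal: $65,192.00
Less 12% discount: −$7,823.04
Total: $65,192.00 − $7,823.04 = $57,368.96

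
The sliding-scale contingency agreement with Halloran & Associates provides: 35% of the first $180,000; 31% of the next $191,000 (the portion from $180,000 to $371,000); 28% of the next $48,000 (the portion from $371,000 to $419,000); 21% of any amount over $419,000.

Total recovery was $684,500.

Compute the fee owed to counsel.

First $180,000 at 35% = $63,000.00
Next $191,000 at 31% = $59,210.00
Next $48,000 at 28% = $13,440.00
Remaining $265,500 at 21% = $55,755.00
Fee: $63,000.00 + $59,210.00 + $13,440.00 + $55,755.00 = $191,405.00

$191,405.00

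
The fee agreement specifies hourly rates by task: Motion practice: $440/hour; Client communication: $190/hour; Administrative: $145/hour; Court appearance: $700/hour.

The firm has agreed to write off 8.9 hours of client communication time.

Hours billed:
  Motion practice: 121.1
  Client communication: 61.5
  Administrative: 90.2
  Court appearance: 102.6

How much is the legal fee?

$148,177.00

Motion practice: 121.1 × $440 = $53,284.00
Client communication: 61.5 × $190 = $11,685.00
Administrative: 90.2 × $145 = $13,079.00
Court appearance: 102.6 × $700 = $71,820.00
Subtotal: $149,868.00
Write-off: 8.9 × $190 = $1,691.00
Total: $149,868.00 − $1,691.00 = $148,177.00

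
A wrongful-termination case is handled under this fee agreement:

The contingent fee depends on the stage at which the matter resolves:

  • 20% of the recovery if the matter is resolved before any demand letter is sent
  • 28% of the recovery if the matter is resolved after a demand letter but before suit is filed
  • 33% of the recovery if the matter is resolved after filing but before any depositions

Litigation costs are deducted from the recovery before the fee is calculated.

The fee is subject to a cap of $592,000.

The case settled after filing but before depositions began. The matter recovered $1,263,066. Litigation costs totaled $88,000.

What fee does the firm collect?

Fee base (net of costs): $1,263,066 − $88,000 = $1,175,066
The matter settled after filing but before depositions began, so the 33% rate applies.
$1,175,066 × 33% = $387,771.78
$387,771.78 is under the $592,000 cap.

$387,771.78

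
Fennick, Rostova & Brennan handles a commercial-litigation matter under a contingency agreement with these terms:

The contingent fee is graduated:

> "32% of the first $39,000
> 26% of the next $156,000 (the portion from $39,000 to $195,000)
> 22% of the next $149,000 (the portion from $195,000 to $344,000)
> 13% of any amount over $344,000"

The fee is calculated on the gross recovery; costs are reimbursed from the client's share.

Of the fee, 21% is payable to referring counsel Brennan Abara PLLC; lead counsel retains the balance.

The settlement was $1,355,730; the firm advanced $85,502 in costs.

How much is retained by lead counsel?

Fee base is the gross recovery, $1,355,730; costs are reimbursed separately.
First $39,000 at 32% = $12,480.00
Next $156,000 at 26% = $40,560.00
Next $149,000 at 22% = $32,780.00
Remaining $1,011,730 at 13% = $131,524.90
Fee: $12,480.00 + $40,560.00 + $32,780.00 + $131,524.90 = $217,344.90
Referral share: 21% of $217,344.90 = $45,642.43; lead counsel retains $217,344.90 − $45,642.43 = $171,702.47.

$171,702.47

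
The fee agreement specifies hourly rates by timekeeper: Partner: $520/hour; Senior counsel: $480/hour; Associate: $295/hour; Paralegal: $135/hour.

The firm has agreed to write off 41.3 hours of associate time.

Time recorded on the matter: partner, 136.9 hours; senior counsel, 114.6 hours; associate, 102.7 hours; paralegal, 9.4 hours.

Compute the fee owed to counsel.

Partner: 136.9 × $520 = $71,188.00
Senior counsel: 114.6 × $480 = $55,008.00
Associate: 102.7 × $295 = $30,296.50
Paralegal: 9.4 × $135 = $1,269.00
Subtotal: $157,761.50
Write-off: 41.3 × $295 = $12,183.50
Total: $157,761.50 − $12,183.50 = $145,578.00

$145,578.00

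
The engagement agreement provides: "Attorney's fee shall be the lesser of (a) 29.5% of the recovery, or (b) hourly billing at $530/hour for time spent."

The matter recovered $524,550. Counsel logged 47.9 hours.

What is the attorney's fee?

$25,387.00

(a) 29.5% of $524,550 = $154,742.25
(b) 47.9 × $530 = $25,387.00
The lesser is (b): $25,387.00.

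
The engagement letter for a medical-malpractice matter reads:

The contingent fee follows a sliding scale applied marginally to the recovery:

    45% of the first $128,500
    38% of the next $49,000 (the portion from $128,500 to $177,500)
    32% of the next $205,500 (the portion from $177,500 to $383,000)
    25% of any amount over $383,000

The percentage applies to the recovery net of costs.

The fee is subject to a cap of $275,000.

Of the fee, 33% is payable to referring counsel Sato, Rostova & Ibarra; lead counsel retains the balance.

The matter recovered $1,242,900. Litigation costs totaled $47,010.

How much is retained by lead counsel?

Fee base (net of costs): $1,242,900 − $47,010 = $1,195,890
First $128,500 at 45% = $57,825.00
Next $49,000 at 38% = $18,620.00
Next $205,500 at 32% = $65,760.00
Remaining $812,890 at 25% = $203,222.50
Fee: $57,825.00 + $18,620.00 + $65,760.00 + $203,222.50 = $345,427.50
$345,427.50 exceeds the $275,000 cap, so the fee is capped at $275,000.00.
Referral share: 33% of $275,000.00 = $90,750.00; lead counsel retains $275,000.00 − $90,750.00 = $184,250.00.

$184,250.00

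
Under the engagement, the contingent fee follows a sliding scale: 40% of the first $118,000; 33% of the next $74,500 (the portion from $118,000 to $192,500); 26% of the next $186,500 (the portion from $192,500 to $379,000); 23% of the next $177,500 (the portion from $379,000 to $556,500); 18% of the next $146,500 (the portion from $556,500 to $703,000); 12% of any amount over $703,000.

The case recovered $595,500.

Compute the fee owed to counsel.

First $118,000 at 40% = $47,200.00
Next $74,500 at 33% = $24,585.00
Next $186,500 at 26% = $48,490.00
Next $177,500 at 23% = $40,825.00
Remaining $39,000 at 18% = $7,020.00
Fee: $47,200.00 + $24,585.00 + $48,490.00 + $40,825.00 + $7,020.00 = $168,120.00

$168,120.00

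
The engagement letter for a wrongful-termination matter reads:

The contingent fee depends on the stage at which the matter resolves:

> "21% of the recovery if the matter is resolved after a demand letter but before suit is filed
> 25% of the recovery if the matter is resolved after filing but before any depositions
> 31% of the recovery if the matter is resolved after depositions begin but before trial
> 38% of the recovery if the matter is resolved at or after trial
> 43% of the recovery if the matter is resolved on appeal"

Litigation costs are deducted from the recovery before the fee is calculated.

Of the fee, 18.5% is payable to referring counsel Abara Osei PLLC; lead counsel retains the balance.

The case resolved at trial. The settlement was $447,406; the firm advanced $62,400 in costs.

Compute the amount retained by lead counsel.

$119,236.36

Fee base (net of costs): $447,406 − $62,400 = $385,006
The matter resolved at trial, so the 38% rate applies.
$385,006 × 38% = $146,302.28
Referral share: 18.5% of $146,302.28 = $27,065.92; lead counsel retains $146,302.28 − $27,065.92 = $119,236.36.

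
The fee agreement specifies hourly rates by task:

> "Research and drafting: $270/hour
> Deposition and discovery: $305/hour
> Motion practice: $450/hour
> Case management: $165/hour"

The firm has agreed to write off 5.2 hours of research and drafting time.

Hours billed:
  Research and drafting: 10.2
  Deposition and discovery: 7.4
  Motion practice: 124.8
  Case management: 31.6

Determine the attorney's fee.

$64,981.00

Research and drafting: 10.2 × $270 = $2,754.00
Deposition and discovery: 7.4 × $305 = $2,257.00
Motion practice: 124.8 × $450 = $56,160.00
Case management: 31.6 × $165 = $5,214.00
Subtotal: $66,385.00
Write-off: 5.2 × $270 = $1,404.00
Total: $66,385.00 − $1,404.00 = $64,981.00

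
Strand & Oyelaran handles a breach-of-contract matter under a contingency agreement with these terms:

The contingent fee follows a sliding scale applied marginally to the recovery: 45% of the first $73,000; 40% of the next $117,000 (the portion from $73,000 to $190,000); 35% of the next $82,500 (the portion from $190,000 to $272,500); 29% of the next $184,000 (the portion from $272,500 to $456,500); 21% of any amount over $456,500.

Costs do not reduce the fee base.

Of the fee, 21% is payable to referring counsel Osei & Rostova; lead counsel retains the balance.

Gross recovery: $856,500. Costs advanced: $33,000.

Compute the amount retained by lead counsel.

Fee base is the gross recovery, $856,500; costs are reimbursed separately.
First $73,000 at 45% = $32,850.00
Next $117,000 at 40% = $46,800.00
Next $82,500 at 35% = $28,875.00
Next $184,000 at 29% = $53,360.00
Remaining $400,000 at 21% = $84,000.00
Fee: $32,850.00 + $46,800.00 + $28,875.00 + $53,360.00 + $84,000.00 = $245,885.00
Referral share: 21% of $245,885.00 = $51,635.85; lead counsel retains $245,885.00 − $51,635.85 = $194,249.15.

$194,249.15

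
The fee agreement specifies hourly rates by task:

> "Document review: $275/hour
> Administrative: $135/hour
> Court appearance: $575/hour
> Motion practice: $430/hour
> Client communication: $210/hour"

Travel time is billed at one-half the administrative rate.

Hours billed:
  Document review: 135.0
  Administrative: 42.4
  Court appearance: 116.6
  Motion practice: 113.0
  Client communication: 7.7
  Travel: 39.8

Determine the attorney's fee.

Document review: 135.0 × $275 = $37,125.00
Administrative: 42.4 × $135 = $5,724.00
Court appearance: 116.6 × $575 = $67,045.00
Motion practice: 113.0 × $430 = $48,590.00
Client communication: 7.7 × $210 = $1,617.00
Subtotal: $37,125.00 + $5,724.00 + $67,045.00 + $48,590.00 + $1,617.00 = $160,101.00
Travel: 39.8 × ($135 ÷ 2) = 39.8 × $67.50 = $2,686.50
Total: $160,101.00 + $2,686.50 = $162,787.50

$162,787.50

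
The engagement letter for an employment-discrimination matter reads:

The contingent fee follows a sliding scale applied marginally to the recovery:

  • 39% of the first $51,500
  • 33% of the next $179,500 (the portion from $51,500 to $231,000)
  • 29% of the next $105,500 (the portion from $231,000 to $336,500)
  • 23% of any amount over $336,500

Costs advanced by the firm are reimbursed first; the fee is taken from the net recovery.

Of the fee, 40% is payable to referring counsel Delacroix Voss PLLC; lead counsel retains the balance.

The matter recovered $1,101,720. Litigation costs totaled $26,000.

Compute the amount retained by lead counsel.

$167,961.36

Fee base (net of costs): $1,101,720 − $26,000 = $1,075,720
First $51,500 at 39% = $20,085.00
Next $179,500 at 33% = $59,235.00
Next $105,500 at 29% = $30,595.00
Remaining $739,220 at 23% = $170,020.60
Fee: $20,085.00 + $59,235.00 + $30,595.00 + $170,020.60 = $279,935.60
Referral share: 40% of $279,935.60 = $111,974.24; lead counsel retains $279,935.60 − $111,974.24 = $167,961.36.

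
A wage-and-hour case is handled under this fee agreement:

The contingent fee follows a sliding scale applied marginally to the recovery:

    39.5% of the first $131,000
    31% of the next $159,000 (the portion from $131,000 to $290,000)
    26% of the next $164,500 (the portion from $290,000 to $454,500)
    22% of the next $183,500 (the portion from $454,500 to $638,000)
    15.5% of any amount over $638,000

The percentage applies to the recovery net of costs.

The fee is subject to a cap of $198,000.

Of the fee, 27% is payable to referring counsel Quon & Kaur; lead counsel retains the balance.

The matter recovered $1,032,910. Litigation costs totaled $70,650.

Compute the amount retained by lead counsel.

Fee base (net of costs): $1,032,910 − $70,650 = $962,260
First $131,000 at 39.5% = $51,745.00
Next $159,000 at 31% = $49,290.00
Next $164,500 at 26% = $42,770.00
Next $183,500 at 22% = $40,370.00
Remaining $324,260 at 15.5% = $50,260.30
Fee: $51,745.00 + $49,290.00 + $42,770.00 + $40,370.00 + $50,260.30 = $234,435.30
$234,435.30 exceeds the $198,000 cap, so the fee is capped at $198,000.00.
Referral share: 27% of $198,000.00 = $53,460.00; lead counsel retains $198,000.00 − $53,460.00 = $144,540.00.

$144,540.00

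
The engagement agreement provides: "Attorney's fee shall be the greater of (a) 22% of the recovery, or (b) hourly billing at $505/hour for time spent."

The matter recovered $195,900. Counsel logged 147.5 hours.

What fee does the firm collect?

$74,487.50

(a) 22% of $195,900 = $43,098.00
(b) 147.5 × $505 = $74,487.50
The greater is (b): $74,487.50.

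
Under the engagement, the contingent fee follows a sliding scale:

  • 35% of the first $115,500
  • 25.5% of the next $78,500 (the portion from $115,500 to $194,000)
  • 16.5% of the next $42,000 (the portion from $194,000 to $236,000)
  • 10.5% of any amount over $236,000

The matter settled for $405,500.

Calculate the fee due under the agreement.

$85,170.00

First $115,500 at 35% = $40,425.00
Next $78,500 at 25.5% = $20,017.50
Next $42,000 at 16.5% = $6,930.00
Remaining $169,500 at 10.5% = $17,797.50
Fee: $40,425.00 + $20,017.50 + $6,930.00 + $17,797.50 = $85,170.00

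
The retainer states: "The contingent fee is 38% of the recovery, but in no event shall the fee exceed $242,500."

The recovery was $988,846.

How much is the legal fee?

$242,500.00

38% of $988,846 = $375,761.48
That exceeds the $242,500 cap, so the fee is capped at $242,500.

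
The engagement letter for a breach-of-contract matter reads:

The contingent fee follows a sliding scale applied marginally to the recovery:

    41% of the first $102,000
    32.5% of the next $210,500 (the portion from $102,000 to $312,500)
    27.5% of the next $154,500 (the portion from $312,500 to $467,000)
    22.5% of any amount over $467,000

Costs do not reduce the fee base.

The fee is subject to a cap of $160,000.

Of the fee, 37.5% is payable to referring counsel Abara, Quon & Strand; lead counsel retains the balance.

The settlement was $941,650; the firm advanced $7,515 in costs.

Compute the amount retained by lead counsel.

$100,000.00

Fee base is the gross recovery, $941,650; costs are reimbursed separately.
First $102,000 at 41% = $41,820.00
Next $210,500 at 32.5% = $68,412.50
Next $154,500 at 27.5% = $42,487.50
Remaining $474,650 at 22.5% = $106,796.25
Fee: $41,820.00 + $68,412.50 + $42,487.50 + $106,796.25 = $259,516.25
$259,516.25 exceeds the $160,000 cap, so the fee is capped at $160,000.00.
Referral share: 37.5% of $160,000.00 = $60,000.00; lead counsel retains $160,000.00 − $60,000.00 = $100,000.00.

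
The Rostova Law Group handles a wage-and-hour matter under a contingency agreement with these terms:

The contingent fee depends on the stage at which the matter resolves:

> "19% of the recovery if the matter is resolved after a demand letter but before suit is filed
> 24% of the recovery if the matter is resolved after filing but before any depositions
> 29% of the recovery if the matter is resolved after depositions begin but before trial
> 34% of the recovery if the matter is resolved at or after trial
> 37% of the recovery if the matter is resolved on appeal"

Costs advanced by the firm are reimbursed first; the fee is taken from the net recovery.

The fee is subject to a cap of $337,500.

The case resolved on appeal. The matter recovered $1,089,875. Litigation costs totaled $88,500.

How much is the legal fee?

$337,500.00

Fee base (net of costs): $1,089,875 − $88,500 = $1,001,375
The matter resolved on appeal, so the 37% rate applies.
$1,001,375 × 37% = $370,508.75
$370,508.75 exceeds the $337,500 cap, so the fee is capped at $337,500.00.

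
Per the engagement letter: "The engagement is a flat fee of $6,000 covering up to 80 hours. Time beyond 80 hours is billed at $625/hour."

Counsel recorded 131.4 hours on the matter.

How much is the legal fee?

Flat fee: $6,000.00
Excess hours: 131.4 − 80 = 51.4
Overrun: 51.4 × $625 = $32,125.00
Total: $6,000.00 + $32,125.00 = $38,125.00

$38,125.00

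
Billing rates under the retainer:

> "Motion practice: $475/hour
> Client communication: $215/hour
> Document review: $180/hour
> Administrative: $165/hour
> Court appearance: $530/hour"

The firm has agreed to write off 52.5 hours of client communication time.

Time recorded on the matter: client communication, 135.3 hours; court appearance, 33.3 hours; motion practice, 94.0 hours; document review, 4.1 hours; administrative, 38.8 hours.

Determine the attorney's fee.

$87,241.00

Motion practice: 94.0 × $475 = $44,650.00
Client communication: 135.3 × $215 = $29,089.50
Document review: 4.1 × $180 = $738.00
Administrative: 38.8 × $165 = $6,402.00
Court appearance: 33.3 × $530 = $17,649.00
Subtotal: $98,528.50
Write-off: 52.5 × $215 = $11,287.50
Total: $98,528.50 − $11,287.50 = $87,241.00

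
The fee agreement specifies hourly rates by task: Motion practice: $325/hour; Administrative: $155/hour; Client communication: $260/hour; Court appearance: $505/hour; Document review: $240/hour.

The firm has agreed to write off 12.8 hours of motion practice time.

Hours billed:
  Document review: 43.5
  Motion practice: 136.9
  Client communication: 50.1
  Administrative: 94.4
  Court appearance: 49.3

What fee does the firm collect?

$103,327.00

Motion practice: 136.9 × $325 = $44,492.50
Administrative: 94.4 × $155 = $14,632.00
Client communication: 50.1 × $260 = $13,026.00
Court appearance: 49.3 × $505 = $24,896.50
Document review: 43.5 × $240 = $10,440.00
Subtotal: $107,487.00
Write-off: 12.8 × $325 = $4,160.00
Total: $107,487.00 − $4,160.00 = $103,327.00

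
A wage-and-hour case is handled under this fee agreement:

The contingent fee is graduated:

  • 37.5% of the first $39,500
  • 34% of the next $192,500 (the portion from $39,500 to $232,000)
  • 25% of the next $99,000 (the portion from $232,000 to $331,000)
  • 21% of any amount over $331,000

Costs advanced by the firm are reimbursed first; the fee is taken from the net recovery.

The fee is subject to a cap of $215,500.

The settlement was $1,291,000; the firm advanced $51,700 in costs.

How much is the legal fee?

$215,500.00

Fee base (net of costs): $1,291,000 − $51,700 = $1,239,300
First $39,500 at 37.5% = $14,812.50
Next $192,500 at 34% = $65,450.00
Next $99,000 at 25% = $24,750.00
Remaining $908,300 at 21% = $190,743.00
Fee: $14,812.50 + $65,450.00 + $24,750.00 + $190,743.00 = $295,755.50
$295,755.50 exceeds the $215,500 cap, so the fee is capped at $215,500.00.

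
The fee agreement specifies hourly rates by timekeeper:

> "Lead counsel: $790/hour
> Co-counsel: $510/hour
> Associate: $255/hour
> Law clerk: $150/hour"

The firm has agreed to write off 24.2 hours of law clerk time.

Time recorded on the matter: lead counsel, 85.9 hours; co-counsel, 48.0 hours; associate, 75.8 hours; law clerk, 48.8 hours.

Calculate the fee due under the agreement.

$115,360.00

Lead counsel: 85.9 × $790 = $67,861.00
Co-counsel: 48.0 × $510 = $24,480.00
Associate: 75.8 × $255 = $19,329.00
Law clerk: 48.8 × $150 = $7,320.00
Subtotal: $118,990.00
Write-off: 24.2 × $150 = $3,630.00
Total: $118,990.00 − $3,630.00 = $115,360.00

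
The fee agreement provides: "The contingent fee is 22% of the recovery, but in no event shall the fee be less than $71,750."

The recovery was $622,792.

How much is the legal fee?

22% of $622,792 = $137,014.24
That exceeds the $71,750 minimum.

$137,014.24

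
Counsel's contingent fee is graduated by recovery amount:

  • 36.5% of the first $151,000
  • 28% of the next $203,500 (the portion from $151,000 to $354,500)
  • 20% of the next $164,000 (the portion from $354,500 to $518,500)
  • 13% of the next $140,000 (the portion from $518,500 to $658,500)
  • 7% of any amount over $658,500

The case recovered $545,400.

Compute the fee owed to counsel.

First $151,000 at 36.5% = $55,115.00
Next $203,500 at 28% = $56,980.00
Next $164,000 at 20% = $32,800.00
Remaining $26,900 at 13% = $3,497.00
Fee: $55,115.00 + $56,980.00 + $32,800.00 + $3,497.00 = $148,392.00

$148,392.00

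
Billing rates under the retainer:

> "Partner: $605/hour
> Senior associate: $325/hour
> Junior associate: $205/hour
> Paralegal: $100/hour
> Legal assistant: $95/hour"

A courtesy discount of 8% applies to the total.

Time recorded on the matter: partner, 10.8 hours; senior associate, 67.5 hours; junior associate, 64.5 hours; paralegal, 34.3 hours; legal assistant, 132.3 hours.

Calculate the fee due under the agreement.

$53,077.10

Partner: 10.8 × $605 = $6,534.00
Senior associate: 67.5 × $325 = $21,937.50
Junior associate: 64.5 × $205 = $13,222.50
Paralegal: 34.3 × $100 = $3,430.00
Legal assistant: 132.3 × $95 = $12,568.50
Subtotal: $57,692.50
Less 8% discount: −$4,615.40
Total: $57,692.50 − $4,615.40 = $53,077.10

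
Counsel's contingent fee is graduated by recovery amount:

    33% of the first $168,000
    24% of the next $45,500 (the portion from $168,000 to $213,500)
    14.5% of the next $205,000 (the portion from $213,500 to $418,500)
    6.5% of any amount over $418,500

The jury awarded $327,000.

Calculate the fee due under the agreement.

$82,817.50

First $168,000 at 33% = $55,440.00
Next $45,500 at 24% = $10,920.00
Remaining $113,500 at 14.5% = $16,457.50
Fee: $55,440.00 + $10,920.00 + $16,457.50 = $82,817.50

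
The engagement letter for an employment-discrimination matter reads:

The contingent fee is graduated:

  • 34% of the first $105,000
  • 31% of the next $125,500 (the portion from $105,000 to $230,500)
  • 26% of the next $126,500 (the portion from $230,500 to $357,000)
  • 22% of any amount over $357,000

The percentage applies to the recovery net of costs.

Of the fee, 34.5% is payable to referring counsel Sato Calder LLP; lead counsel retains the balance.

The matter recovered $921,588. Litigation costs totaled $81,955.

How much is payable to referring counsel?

$73,717.62

Fee base (net of costs): $921,588 − $81,955 = $839,633
First $105,000 at 34% = $35,700.00
Next $125,500 at 31% = $38,905.00
Next $126,500 at 26% = $32,890.00
Remaining $482,633 at 22% = $106,179.26
Fee: $35,700.00 + $38,905.00 + $32,890.00 + $106,179.26 = $213,674.26
Referral share: 34.5% of $213,674.26 = $73,717.62; lead counsel retains $213,674.26 − $73,717.62 = $139,956.64.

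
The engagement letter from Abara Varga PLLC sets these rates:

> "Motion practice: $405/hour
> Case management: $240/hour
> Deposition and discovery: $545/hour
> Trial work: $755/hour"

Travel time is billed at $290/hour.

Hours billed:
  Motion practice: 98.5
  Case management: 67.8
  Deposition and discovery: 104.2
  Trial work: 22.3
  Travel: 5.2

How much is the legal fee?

$131,298.00

Motion practice: 98.5 × $405 = $39,892.50
Case management: 67.8 × $240 = $16,272.00
Deposition and discovery: 104.2 × $545 = $56,789.00
Trial work: 22.3 × $755 = $16,836.50
Subtotal: $39,892.50 + $16,272.00 + $56,789.00 + $16,836.50 = $129,790.00
Travel: 5.2 × $290 = $1,508.00
Total: $129,790.00 + $1,508.00 = $131,298.00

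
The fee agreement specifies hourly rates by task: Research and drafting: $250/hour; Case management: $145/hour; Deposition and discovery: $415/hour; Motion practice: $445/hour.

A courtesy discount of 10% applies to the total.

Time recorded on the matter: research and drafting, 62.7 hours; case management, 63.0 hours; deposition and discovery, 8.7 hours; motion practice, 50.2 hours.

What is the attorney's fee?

Research and drafting: 62.7 × $250 = $15,675.00
Case management: 63.0 × $145 = $9,135.00
Deposition and discovery: 8.7 × $415 = $3,610.50
Motion practice: 50.2 × $445 = $22,339.00
Subtotal: $50,759.50
Less 10% discount: −$5,075.95
Total: $50,759.50 − $5,075.95 = $45,683.55

$45,683.55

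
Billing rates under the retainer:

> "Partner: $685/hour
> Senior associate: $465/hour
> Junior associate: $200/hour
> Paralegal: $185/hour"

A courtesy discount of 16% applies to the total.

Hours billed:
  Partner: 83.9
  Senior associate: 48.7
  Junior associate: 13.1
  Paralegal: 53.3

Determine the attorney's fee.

Partner: 83.9 × $685 = $57,471.50
Senior associate: 48.7 × $465 = $22,645.50
Junior associate: 13.1 × $200 = $2,620.00
Paralegal: 53.3 × $185 = $9,860.50
Subtotal: $92,597.50
Less 16% discount: −$14,815.60
Total: $92,597.50 − $14,815.60 = $77,781.90

$77,781.90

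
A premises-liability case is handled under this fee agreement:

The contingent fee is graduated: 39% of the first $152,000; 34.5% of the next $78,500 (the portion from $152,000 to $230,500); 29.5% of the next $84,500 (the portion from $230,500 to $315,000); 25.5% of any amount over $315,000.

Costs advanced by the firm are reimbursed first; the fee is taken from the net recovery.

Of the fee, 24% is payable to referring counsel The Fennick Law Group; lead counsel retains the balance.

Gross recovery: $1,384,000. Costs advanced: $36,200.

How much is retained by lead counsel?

$284,737.04

Fee base (net of costs): $1,384,000 − $36,200 = $1,347,800
First $152,000 at 39% = $59,280.00
Next $78,500 at 34.5% = $27,082.50
Next $84,500 at 29.5% = $24,927.50
Remaining $1,032,800 at 25.5% = $263,364.00
Fee: $59,280.00 + $27,082.50 + $24,927.50 + $263,364.00 = $374,654.00
Referral share: 24% of $374,654.00 = $89,916.96; lead counsel retains $374,654.00 − $89,916.96 = $284,737.04.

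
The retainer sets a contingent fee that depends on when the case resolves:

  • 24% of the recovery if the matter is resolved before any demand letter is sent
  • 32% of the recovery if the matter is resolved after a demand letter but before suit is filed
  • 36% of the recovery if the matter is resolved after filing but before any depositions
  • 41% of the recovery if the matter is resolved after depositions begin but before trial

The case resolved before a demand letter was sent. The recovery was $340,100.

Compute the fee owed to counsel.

$81,624.00

The matter resolved before a demand letter was sent, so the 24% rate applies.
$340,100 × 24% = $81,624.00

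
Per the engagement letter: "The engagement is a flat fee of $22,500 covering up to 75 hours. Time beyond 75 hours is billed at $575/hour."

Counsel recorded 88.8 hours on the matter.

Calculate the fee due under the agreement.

$30,435.00

Flat fee: $22,500.00
Excess hours: 88.8 − 75 = 13.8
Overrun: 13.8 × $575 = $7,935.00
Total: $22,500.00 + $7,935.00 = $30,435.00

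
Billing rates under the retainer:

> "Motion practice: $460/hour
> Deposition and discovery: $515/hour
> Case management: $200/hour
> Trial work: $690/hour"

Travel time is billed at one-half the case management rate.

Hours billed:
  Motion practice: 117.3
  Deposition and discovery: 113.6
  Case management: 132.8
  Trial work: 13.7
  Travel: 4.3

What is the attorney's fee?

Motion practice: 117.3 × $460 = $53,958.00
Deposition and discovery: 113.6 × $515 = $58,504.00
Case management: 132.8 × $200 = $26,560.00
Trial work: 13.7 × $690 = $9,453.00
Subtotal: $53,958.00 + $58,504.00 + $26,560.00 + $9,453.00 = $148,475.00
Travel: 4.3 × ($200 ÷ 2) = 4.3 × $100.00 = $430.00
Total: $148,475.00 + $430.00 = $148,905.00

$148,905.00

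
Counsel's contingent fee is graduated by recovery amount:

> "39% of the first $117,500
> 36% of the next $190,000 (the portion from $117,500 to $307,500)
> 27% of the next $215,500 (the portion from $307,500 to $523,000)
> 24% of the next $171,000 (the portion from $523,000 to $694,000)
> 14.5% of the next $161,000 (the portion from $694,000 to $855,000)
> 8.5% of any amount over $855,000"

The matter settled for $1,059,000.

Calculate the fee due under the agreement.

$254,135.00

First $117,500 at 39% = $45,825.00
Next $190,000 at 36% = $68,400.00
Next $215,500 at 27% = $58,185.00
Next $171,000 at 24% = $41,040.00
Next $161,000 at 14.5% = $23,345.00
Remaining $204,000 at 8.5% = $17,340.00
Fee: $45,825.00 + $68,400.00 + $58,185.00 + $41,040.00 + $23,345.00 + $17,340.00 = $254,135.00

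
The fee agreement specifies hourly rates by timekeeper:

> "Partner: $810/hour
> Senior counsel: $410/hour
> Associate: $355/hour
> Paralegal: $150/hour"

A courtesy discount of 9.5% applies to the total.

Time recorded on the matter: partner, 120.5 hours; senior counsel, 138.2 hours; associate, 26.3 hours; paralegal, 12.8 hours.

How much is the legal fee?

Partner: 120.5 × $810 = $97,605.00
Senior counsel: 138.2 × $410 = $56,662.00
Associate: 26.3 × $355 = $9,336.50
Paralegal: 12.8 × $150 = $1,920.00
Subtotal: $165,523.50
Less 9.5% discount: −$15,724.73
Total: $165,523.50 − $15,724.73 = $149,798.77

$149,798.77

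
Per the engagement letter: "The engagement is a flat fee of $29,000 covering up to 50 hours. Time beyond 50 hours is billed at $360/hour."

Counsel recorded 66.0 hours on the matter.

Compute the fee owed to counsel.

Flat fee: $29,000.00
Excess hours: 66.0 − 50 = 16.0
Overrun: 16.0 × $360 = $5,760.00
Total: $29,000.00 + $5,760.00 = $34,760.00

$34,760.00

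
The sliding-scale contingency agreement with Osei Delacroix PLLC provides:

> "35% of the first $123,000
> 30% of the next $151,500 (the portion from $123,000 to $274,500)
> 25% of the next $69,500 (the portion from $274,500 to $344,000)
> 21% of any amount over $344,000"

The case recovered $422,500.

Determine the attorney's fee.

First $123,000 at 35% = $43,050.00
Next $151,500 at 30% = $45,450.00
Next $69,500 at 25% = $17,375.00
Remaining $78,500 at 21% = $16,485.00
Fee: $43,050.00 + $45,450.00 + $17,375.00 + $16,485.00 = $122,360.00

$122,360.00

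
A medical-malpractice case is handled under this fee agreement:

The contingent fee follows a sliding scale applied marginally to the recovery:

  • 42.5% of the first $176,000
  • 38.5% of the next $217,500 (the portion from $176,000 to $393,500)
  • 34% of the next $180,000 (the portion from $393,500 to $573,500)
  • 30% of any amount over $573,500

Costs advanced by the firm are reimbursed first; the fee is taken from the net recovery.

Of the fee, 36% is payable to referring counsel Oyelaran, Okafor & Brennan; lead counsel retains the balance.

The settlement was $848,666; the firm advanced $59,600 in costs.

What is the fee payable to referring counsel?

Fee base (net of costs): $848,666 − $59,600 = $789,066
First $176,000 at 42.5% = $74,800.00
Next $217,500 at 38.5% = $83,737.50
Next $180,000 at 34% = $61,200.00
Remaining $215,566 at 30% = $64,669.80
Fee: $74,800.00 + $83,737.50 + $61,200.00 + $64,669.80 = $284,407.30
Referral share: 36% of $284,407.30 = $102,386.63; lead counsel retains $284,407.30 − $102,386.63 = $182,020.67.

$102,386.63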